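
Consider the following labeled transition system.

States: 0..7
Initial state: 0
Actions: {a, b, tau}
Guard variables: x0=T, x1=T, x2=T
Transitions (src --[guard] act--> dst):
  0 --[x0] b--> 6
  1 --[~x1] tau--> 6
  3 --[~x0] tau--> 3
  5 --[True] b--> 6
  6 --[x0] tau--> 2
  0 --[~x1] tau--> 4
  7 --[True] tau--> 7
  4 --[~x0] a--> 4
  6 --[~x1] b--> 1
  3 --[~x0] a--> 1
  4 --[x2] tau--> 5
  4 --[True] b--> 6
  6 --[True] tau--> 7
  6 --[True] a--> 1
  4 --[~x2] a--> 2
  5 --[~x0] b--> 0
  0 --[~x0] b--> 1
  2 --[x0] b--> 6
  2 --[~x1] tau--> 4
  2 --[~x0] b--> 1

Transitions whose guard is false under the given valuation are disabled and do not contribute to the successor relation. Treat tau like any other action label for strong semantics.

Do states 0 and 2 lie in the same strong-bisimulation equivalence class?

Answer: BISIMILAR

Analysis:
Bisimulation quotient by refinement:
  π0 = {{0,1,2,3,4,5,6,7}}
  π1 = {{0,2,5},{1,3},{4},{6},{7}}
stable after 2 split(s): 5 block(s)
0∈{0,2,5}, 2∈{0,2,5}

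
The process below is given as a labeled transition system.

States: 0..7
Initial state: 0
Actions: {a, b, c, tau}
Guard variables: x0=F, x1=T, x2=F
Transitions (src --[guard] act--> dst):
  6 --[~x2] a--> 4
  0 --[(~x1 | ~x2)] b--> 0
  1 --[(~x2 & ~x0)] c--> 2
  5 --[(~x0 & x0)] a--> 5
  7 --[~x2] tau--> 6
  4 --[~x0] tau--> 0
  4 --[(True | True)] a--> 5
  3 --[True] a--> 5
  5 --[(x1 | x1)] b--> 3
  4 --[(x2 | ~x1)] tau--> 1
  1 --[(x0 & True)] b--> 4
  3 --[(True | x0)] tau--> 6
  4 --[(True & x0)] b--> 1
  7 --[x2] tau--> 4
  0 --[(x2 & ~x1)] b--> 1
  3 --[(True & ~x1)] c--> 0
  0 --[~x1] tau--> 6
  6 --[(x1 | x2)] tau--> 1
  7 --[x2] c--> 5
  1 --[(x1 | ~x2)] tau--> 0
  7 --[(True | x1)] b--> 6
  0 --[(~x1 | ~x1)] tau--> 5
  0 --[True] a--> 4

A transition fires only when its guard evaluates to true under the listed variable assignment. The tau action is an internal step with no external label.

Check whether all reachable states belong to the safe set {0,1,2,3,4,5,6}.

Answer: INVARIANT HOLDS

Trace:
Safe = {0,1,2,3,4,5,6}
Reach set: {0,1,2,3,4,5,6}
  0: safe
  1: safe
  2: safe
  3: safe
  4: safe
  5: safe
  6: safe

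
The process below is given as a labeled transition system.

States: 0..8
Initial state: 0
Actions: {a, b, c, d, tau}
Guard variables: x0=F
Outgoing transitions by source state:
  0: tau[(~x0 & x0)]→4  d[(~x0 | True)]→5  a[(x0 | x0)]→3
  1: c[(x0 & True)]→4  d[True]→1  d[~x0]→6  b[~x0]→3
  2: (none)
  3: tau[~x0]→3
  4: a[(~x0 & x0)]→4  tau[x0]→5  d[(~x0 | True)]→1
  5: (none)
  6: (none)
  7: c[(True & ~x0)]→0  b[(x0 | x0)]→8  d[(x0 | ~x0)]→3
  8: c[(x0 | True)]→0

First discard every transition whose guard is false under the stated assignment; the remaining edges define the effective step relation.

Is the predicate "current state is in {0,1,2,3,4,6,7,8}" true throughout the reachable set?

Safe = {0,1,2,3,4,6,7,8}
R = {0,5}
  0: ok
  5: outside
reach 5 via d — violates

Answer: INVARIANT VIOLATED at state 5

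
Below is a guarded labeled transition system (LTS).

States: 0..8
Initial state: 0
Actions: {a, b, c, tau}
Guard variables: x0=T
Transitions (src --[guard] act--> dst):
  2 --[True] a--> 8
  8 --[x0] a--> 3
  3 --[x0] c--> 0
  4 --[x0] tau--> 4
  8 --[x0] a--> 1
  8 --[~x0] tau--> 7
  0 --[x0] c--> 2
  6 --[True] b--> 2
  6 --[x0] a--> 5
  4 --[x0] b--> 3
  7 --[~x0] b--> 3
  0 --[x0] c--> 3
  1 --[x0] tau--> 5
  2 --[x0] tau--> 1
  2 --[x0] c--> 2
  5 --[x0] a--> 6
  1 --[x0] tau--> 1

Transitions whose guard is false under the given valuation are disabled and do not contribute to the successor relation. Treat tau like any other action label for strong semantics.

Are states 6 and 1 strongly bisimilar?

Answer: NOT BISIMILAR

Analysis:
Compute ~ classes (split until stable):
  π0 = {{0,1,2,3,4,5,6,7,8}}
  π1 = {{0,3},{1},{2},{4},{5,8},{6},{7}}
  π2 = {{0},{1},{2},{3},{4},{5},{6},{7},{8}}
stable after 3 split(s): 9 block(s)
[6]={6}  [1]={1}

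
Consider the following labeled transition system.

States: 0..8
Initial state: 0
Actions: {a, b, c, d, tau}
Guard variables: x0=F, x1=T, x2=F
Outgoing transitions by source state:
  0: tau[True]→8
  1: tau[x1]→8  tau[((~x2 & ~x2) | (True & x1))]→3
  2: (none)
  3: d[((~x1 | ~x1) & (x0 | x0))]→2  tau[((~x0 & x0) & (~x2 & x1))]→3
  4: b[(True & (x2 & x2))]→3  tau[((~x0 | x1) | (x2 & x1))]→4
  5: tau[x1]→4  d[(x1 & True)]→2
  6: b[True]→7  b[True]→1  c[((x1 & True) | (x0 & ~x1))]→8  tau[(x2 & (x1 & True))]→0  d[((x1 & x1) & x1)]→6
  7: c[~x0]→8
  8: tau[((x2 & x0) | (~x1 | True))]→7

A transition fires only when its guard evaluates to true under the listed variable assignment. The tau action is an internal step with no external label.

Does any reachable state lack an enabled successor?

Answer: DEADLOCK-FREE

Analysis:
Reachable = {0,7,8}
  0: tau→8  [1 out]
  7: c→8  [1 out]
  8: tau→7  [1 out]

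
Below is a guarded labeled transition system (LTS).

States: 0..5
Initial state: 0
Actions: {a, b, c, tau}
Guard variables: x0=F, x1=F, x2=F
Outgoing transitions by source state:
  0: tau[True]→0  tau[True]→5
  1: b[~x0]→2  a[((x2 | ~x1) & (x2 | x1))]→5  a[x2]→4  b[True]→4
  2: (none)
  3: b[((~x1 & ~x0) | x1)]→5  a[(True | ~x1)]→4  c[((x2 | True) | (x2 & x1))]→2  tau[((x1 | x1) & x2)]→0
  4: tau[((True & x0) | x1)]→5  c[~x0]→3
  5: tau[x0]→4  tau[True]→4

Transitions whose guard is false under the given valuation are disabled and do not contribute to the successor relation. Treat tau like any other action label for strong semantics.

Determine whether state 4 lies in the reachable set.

After dropping false guards: 9 live edges.
Layer 0: {0}
Layer 1: {5}  total {0,5}
Layer 2: {4}  total {0,4,5}
Layer 3: {3}  total {0,3,4,5}
Layer 4: {2}  total {0,2,3,4,5}
Reachable = {0,2,3,4,5}
Path to 4: tau·tau

Answer: REACHABLE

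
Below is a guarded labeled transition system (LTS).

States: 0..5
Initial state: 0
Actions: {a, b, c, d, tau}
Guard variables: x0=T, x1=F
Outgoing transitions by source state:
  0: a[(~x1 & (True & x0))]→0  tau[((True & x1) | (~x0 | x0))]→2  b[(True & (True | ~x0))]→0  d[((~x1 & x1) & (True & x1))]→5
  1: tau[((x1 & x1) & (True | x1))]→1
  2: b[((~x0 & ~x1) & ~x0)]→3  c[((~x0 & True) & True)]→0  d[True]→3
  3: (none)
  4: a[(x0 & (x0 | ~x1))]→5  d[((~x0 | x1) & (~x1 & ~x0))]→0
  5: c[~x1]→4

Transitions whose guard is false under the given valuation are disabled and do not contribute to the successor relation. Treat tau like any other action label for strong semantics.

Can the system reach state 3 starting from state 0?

Guard filter leaves 6 enabled edge(s).
L0 = {0}
L1 = {2}  now seen {0,2}
L2 = {3}  now seen {0,2,3}
Reach set: {0,2,3}
Path to 3: tau·d

Answer: REACHABLE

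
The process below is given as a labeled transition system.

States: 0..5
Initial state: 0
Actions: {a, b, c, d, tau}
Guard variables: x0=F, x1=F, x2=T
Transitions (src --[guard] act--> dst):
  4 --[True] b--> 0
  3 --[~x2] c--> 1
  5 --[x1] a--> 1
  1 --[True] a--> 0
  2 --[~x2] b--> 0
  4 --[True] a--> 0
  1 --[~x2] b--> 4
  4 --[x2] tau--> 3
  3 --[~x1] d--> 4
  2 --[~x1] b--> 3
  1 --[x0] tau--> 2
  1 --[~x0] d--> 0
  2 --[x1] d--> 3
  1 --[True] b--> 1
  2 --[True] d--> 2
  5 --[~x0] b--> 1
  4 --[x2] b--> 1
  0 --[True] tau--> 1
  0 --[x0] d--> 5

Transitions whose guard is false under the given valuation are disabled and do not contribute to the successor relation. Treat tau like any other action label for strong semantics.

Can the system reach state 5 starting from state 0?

Answer: UNREACHABLE

Trace:
After dropping false guards: 12 live edges.
depth 0: {0}
depth 1: {1}  now seen {0,1}
R = {0,1}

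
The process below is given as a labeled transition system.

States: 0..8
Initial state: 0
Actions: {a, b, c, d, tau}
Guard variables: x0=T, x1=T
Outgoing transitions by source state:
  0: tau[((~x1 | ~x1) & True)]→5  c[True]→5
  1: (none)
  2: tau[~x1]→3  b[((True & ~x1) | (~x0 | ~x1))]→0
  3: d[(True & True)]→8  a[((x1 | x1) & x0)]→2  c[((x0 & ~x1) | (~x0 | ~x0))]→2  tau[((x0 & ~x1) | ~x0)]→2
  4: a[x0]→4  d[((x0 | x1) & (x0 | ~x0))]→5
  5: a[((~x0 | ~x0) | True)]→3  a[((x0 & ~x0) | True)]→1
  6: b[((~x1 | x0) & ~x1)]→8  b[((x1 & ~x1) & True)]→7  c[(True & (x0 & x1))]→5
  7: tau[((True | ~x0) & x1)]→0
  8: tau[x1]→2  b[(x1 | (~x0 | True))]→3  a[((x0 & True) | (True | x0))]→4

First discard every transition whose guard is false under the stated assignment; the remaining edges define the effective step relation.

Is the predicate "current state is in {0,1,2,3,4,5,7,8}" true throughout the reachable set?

Answer: INVARIANT HOLDS

Analysis:
Inv-set: {0,1,2,3,4,5,7,8}
Reachable = {0,1,2,3,4,5,8}
  0: safe
  1: safe
  2: safe
  3: safe
  4: safe
  5: safe
  8: safe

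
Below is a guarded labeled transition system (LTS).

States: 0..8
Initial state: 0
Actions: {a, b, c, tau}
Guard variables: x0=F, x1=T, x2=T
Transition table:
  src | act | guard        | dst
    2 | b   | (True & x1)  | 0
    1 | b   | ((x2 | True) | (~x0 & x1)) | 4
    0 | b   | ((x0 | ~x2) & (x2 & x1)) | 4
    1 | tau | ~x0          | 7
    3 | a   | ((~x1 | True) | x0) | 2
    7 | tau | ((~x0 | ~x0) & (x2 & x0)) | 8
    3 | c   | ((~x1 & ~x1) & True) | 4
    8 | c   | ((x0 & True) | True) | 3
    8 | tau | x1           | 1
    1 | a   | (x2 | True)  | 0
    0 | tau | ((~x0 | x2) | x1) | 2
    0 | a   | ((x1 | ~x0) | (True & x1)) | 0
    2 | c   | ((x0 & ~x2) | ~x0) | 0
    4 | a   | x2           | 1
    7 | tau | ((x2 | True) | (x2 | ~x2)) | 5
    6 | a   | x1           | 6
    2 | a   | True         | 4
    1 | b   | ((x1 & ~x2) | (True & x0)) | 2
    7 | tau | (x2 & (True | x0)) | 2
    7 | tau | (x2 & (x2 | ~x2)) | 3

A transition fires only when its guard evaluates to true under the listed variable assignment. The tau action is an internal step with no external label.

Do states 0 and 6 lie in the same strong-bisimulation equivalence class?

Answer: NOT BISIMILAR

Trace:
Compute ~ classes (split until stable):
  π0 = {{0,1,2,3,4,5,6,7,8}}
  π1 = {{0},{1},{2},{3,4,6},{5},{7},{8}}
  π2 = {{0},{1},{2},{3},{4},{5},{6},{7},{8}}
9 equivalence class(es) (converged in 3)
[0]={0}  [6]={6}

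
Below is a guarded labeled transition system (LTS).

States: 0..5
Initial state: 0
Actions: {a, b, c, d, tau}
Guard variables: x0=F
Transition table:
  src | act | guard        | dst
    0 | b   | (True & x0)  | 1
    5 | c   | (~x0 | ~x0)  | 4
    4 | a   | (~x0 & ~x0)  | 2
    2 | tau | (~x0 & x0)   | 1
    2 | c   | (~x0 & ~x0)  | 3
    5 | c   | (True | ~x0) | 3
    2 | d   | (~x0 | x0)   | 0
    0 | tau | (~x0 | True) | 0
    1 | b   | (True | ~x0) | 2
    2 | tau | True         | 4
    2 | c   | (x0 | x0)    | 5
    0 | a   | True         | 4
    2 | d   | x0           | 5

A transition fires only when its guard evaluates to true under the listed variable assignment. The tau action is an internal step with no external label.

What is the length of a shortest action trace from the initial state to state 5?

Answer: UNREACHABLE

Analysis:
Breadth-first toward 5:
  L0 = {0}
  L1 = {4}
  L2 = {2}
  L3 = {3}
5 never appears.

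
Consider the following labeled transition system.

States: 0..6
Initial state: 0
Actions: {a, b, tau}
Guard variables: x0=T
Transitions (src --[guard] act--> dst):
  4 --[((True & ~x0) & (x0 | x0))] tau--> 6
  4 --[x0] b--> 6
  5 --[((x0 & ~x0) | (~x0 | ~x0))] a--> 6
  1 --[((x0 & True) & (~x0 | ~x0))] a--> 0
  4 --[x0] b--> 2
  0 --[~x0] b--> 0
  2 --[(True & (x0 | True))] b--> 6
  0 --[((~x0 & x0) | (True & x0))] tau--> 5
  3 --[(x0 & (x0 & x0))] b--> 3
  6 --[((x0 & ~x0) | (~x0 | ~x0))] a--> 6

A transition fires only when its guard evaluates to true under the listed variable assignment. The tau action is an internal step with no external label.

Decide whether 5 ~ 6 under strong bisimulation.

Answer: BISIMILAR

Working:
Bisimulation quotient by refinement:
  round 0: {{0,1,2,3,4,5,6}}
  round 1: {{0},{1,5,6},{2,3,4}}
  round 2: {{0},{1,5,6},{2},{3},{4}}
5 equivalence class(es) (converged in 3)
[5]={1,5,6}  [6]={1,5,6}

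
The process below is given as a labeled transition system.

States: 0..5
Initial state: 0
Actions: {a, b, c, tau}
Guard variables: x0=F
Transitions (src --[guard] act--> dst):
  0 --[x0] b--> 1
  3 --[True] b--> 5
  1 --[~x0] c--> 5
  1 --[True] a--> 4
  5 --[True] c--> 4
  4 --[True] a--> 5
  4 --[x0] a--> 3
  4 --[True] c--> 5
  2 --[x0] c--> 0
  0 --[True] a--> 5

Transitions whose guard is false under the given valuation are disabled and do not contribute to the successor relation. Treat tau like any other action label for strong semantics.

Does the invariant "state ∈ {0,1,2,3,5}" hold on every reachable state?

Inv-set: {0,1,2,3,5}
Reachable = {0,4,5}
  0: ✓
  4: outside
  5: ✓
counterexample path to 4: a·c

Answer: INVARIANT VIOLATED at state 4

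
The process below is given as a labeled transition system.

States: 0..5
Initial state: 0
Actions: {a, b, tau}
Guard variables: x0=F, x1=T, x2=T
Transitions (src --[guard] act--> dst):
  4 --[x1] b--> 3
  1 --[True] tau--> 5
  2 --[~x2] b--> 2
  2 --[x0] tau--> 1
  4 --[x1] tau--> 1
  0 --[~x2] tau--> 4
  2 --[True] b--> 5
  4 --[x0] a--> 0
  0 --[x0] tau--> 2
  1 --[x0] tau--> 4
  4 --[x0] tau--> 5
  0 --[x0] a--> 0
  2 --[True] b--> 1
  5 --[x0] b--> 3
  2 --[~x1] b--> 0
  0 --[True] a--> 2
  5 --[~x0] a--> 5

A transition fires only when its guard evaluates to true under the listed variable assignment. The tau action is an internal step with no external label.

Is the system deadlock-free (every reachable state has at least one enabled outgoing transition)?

Answer: DEADLOCK-FREE

Analysis:
Reach set: {0,1,2,5}
  0: a→2  [1 exit(s)]
  1: tau→5  [1 exit(s)]
  2: b→1  b→5  [2 exit(s)]
  5: a→5  [1 exit(s)]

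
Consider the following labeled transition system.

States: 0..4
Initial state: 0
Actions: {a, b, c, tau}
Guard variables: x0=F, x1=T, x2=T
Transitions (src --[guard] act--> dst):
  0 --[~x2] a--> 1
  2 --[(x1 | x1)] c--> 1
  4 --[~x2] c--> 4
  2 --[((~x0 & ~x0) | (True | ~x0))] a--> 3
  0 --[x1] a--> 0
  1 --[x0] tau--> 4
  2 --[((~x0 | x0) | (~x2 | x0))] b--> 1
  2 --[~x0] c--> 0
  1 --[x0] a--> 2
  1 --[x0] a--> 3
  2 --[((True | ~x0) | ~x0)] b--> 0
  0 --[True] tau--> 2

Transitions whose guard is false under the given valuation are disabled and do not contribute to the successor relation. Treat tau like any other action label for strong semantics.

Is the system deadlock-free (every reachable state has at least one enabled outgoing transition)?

Answer: DEADLOCK at state 1

Analysis:
Reach set: {0,1,2,3}
  0: a→0  tau→2  [deg 2]
  1: ∅  [no exit]
  2: a→3  b→0  b→1  c→0  c→1  [deg 5]
  3: ∅  [no exit]
trace reaching 1: tau·c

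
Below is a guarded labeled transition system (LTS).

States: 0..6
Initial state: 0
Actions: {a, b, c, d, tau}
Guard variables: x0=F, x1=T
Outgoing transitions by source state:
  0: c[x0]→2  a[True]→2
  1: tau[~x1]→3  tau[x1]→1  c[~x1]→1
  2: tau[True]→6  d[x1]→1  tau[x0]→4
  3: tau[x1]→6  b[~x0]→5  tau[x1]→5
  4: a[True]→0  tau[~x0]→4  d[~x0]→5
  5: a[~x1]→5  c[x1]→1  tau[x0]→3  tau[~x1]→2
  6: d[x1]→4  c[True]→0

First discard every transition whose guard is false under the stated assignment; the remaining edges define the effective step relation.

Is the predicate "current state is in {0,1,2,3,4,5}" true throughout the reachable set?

Inv-set: {0,1,2,3,4,5}
Reach set: {0,1,2,4,5,6}
  0: safe
  1: safe
  2: safe
  4: safe
  5: safe
  6: outside
witness against invariant: a·tau → 6

Answer: INVARIANT VIOLATED at state 6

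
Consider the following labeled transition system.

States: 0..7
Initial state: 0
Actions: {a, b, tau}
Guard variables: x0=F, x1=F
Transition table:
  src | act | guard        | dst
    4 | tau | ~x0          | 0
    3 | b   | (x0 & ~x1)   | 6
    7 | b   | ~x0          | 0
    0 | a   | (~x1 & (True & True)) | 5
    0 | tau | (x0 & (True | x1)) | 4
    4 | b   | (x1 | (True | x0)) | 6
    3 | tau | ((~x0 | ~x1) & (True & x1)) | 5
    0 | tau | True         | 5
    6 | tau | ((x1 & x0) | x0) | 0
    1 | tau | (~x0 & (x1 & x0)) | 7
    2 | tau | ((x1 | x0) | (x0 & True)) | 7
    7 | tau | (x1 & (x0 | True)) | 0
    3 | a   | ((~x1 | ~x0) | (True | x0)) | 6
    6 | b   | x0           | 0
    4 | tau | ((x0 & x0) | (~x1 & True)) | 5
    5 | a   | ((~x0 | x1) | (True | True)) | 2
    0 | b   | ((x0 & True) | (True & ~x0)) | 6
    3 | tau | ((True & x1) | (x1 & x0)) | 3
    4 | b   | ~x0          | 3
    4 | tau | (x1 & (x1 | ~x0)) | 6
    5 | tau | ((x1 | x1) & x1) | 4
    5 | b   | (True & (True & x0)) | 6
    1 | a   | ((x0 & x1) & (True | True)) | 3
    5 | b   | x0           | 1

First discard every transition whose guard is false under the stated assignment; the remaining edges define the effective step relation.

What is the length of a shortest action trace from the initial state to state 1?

Breadth-first toward 1:
  L0 = {0}
  L1 = {5,6}
  L2 = {2}
1 never appears.

Answer: UNREACHABLE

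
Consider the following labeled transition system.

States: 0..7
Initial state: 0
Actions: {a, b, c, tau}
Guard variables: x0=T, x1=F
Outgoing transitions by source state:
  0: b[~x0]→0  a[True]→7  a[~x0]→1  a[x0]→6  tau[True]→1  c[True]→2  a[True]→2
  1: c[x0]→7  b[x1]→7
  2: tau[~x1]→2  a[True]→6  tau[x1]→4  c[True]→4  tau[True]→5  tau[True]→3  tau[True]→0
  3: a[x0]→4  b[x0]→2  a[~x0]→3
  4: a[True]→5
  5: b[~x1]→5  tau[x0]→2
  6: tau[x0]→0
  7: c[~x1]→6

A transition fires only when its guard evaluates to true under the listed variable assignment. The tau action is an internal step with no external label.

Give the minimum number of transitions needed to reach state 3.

BFS to 3:
  Layer 0: {0}
  Layer 1: {1,2,6,7}
  Layer 2: {3,4,5}
first hit 3 at d=2 via a·tau

Answer: 2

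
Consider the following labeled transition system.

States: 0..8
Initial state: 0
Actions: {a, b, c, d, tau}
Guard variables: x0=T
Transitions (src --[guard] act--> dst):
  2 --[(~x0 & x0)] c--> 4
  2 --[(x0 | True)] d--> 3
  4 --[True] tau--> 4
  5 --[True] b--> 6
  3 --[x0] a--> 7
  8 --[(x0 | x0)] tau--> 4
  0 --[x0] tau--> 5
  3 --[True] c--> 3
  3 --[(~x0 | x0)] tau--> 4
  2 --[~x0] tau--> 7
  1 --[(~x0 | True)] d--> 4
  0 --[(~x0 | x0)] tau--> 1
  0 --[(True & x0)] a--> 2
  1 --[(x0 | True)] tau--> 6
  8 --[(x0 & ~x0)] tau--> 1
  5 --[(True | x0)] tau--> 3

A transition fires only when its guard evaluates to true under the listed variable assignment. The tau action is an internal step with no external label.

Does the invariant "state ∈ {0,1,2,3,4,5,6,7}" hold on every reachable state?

Allowed set {0,1,2,3,4,5,6,7}
Reach set: {0,1,2,3,4,5,6,7}
  0: ✓
  1: ✓
  2: ✓
  3: ✓
  4: ✓
  5: ✓
  6: ✓
  7: ✓

Answer: INVARIANT HOLDS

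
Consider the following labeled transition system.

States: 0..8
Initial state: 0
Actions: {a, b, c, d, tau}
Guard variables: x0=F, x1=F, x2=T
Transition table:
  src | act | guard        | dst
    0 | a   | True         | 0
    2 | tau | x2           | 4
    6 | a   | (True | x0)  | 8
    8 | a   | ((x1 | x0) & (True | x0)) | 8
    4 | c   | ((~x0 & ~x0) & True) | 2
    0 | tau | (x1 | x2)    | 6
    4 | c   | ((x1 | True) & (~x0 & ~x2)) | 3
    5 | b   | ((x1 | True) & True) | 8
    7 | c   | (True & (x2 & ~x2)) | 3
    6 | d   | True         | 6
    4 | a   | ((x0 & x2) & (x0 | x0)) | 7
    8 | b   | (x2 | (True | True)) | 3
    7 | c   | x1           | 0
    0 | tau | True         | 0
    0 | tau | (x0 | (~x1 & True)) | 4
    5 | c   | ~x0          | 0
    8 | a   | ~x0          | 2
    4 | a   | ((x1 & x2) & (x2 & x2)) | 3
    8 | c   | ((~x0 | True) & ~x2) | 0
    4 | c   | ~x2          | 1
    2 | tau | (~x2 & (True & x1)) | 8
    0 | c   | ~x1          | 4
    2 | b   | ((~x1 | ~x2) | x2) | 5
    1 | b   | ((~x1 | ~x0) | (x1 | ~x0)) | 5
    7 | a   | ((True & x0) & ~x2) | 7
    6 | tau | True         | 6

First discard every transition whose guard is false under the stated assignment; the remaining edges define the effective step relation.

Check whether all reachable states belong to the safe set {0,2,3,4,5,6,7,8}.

Safe = {0,2,3,4,5,6,7,8}
Reach set: {0,2,3,4,5,6,8}
  0: ✓
  2: ✓
  3: ✓
  4: ✓
  5: ✓
  6: ✓
  8: ✓

Answer: INVARIANT HOLDS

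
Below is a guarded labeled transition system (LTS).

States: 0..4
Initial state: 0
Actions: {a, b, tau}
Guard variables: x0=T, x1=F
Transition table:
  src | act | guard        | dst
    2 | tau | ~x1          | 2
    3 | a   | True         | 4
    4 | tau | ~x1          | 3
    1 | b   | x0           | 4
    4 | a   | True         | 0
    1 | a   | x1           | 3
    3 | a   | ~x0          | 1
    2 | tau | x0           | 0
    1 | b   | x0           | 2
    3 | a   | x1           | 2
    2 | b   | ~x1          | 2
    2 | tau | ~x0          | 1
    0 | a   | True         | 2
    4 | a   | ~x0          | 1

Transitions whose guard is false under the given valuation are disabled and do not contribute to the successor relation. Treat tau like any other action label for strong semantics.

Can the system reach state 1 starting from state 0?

Answer: UNREACHABLE

Analysis:
9 transition(s) survive guard evaluation.
L0 = {0}
L1 = {2}  now seen {0,2}
Reach set: {0,2}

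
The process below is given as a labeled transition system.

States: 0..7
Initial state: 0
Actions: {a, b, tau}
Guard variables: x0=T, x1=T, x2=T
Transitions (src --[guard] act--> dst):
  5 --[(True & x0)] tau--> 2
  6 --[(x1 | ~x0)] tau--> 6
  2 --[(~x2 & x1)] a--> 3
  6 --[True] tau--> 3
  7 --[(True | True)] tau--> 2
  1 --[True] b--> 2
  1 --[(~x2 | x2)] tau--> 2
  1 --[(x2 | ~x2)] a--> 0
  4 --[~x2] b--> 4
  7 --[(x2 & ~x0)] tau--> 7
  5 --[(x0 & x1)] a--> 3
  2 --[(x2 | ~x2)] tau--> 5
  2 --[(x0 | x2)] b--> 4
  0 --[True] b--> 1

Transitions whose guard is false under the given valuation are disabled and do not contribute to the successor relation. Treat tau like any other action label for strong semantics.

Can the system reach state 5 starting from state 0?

Guard filter leaves 11 enabled edge(s).
Layer 0: {0}
Layer 1: {1}  cumulative {0,1}
Layer 2: {2}  cumulative {0,1,2}
Layer 3: {4,5}  cumulative {0,1,2,4,5}
Layer 4: {3}  cumulative {0,1,2,3,4,5}
Reach set: {0,1,2,3,4,5}
witness 5: b·b·tau

Answer: REACHABLE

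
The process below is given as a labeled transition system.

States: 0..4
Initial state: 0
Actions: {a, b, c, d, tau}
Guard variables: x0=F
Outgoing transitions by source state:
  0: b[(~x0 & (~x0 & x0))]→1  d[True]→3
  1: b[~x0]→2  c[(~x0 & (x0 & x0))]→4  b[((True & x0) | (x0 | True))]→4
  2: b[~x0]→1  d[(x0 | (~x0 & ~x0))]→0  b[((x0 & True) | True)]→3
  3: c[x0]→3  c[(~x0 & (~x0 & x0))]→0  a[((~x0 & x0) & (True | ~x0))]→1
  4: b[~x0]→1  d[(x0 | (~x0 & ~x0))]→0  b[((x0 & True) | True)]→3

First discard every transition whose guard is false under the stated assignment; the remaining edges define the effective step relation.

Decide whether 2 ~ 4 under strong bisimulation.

Refine partition for ~:
  round 0: {{0,1,2,3,4}}
  round 1: {{0},{1},{2,4},{3}}
4 equivalence class(es) (converged in 2)
2∈{2,4}, 4∈{2,4}

Answer: BISIMILAR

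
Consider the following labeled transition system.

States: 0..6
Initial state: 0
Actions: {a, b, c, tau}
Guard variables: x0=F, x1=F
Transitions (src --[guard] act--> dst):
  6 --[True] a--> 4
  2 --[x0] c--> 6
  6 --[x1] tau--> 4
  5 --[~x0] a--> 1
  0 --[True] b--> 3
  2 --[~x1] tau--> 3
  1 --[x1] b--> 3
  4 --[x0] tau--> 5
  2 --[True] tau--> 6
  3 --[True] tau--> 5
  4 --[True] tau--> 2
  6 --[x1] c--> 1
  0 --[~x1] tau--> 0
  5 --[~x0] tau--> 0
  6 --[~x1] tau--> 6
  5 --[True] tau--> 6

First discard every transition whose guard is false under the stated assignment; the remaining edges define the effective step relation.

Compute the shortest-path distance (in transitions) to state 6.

Answer: 3

Analysis:
Layered search for 6:
  Layer 0: {0}
  Layer 1: {3}
  Layer 2: {5}
  Layer 3: {1,6}
first hit 6 at d=3 via b·tau·tau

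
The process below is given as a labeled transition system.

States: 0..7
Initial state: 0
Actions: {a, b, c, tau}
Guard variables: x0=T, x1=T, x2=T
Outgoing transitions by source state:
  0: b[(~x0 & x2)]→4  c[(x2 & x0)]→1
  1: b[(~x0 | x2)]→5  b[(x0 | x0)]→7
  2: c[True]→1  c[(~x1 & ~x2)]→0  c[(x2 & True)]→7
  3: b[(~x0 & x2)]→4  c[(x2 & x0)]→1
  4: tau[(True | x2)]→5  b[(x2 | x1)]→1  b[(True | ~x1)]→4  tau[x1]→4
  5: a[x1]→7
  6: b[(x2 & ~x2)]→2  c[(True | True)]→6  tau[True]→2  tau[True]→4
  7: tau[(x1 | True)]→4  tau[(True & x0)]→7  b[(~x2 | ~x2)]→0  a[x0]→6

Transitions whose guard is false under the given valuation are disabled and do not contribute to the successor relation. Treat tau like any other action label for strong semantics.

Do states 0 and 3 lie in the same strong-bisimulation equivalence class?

Refine partition for ~:
  round 0: {{0,1,2,3,4,5,6,7}}
  round 1: {{0,2,3},{1},{4},{5},{6},{7}}
  round 2: {{0,3},{1},{2},{4},{5},{6},{7}}
Fixed point at round 3; 7 class(es).
class of 0: {0,3}; class of 3: {0,3}

Answer: BISIMILAR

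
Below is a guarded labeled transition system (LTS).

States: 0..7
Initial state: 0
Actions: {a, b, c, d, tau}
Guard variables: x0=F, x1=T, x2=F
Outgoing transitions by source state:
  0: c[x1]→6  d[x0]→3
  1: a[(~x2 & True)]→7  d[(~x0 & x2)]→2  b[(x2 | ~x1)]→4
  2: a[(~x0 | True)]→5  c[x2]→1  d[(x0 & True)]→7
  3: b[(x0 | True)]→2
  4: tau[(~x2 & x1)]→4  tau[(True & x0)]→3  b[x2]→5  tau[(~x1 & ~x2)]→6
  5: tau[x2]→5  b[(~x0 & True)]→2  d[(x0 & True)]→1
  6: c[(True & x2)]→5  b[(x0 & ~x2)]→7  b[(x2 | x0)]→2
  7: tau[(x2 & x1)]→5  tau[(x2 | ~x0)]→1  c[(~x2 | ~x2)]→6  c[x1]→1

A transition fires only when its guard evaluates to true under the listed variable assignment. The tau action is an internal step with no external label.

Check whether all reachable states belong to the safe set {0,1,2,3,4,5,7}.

Answer: INVARIANT VIOLATED at state 6

Trace:
Safe = {0,1,2,3,4,5,7}
Reach set: {0,6}
  0: safe
  6: outside
reach 6 via c — violates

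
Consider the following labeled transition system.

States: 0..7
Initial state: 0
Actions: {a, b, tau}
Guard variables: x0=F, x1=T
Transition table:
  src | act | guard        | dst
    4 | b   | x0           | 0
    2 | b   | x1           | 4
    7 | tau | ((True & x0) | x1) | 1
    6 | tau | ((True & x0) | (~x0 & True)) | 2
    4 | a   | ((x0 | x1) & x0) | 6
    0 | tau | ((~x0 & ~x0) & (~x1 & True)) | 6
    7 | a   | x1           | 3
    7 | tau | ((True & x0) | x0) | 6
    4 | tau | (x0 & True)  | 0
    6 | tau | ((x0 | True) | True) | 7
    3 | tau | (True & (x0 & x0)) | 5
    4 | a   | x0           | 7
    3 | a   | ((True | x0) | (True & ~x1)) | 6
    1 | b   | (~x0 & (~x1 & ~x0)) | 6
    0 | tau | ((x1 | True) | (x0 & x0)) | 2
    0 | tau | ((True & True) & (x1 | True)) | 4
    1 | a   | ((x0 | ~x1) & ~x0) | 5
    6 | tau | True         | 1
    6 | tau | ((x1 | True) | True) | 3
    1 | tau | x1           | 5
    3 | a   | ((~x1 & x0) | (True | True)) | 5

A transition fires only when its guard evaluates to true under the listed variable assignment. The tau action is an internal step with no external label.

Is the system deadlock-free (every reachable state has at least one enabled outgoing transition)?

Answer: DEADLOCK at state 4

Analysis:
R = {0,2,4}
  0: tau→2  tau→4  [2 exit(s)]
  2: b→4  [1 exit(s)]
  4: ∅  [deadlock]
witness 4: tau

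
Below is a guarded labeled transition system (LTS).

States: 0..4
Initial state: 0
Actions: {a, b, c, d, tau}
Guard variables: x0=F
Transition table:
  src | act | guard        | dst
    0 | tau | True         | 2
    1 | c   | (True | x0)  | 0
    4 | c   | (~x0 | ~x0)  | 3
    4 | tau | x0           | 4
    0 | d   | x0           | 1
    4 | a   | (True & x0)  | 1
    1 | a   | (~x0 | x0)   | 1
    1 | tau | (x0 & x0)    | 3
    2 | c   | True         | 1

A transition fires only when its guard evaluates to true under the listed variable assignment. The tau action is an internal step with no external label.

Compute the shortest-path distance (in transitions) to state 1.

Answer: 2

Analysis:
Layered search for 1:
  L0 = {0}
  L1 = {2}
  L2 = {1}
depth(1)=2, e.g. tau·c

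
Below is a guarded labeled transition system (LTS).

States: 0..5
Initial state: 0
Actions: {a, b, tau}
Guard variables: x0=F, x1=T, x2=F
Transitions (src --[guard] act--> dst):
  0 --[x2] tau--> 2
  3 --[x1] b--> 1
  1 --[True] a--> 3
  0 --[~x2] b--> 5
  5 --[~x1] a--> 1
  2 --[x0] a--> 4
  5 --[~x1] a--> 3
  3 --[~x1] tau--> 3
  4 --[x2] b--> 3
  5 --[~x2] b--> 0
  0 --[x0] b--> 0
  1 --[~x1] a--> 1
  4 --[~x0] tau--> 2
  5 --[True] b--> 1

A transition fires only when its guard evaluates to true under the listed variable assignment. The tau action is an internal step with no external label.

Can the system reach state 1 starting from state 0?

Answer: REACHABLE

Working:
Guard filter leaves 6 enabled edge(s).
L0 = {0}
L1 = {5}  total {0,5}
L2 = {1}  total {0,1,5}
L3 = {3}  total {0,1,3,5}
R = {0,1,3,5}
Path to 1: b·b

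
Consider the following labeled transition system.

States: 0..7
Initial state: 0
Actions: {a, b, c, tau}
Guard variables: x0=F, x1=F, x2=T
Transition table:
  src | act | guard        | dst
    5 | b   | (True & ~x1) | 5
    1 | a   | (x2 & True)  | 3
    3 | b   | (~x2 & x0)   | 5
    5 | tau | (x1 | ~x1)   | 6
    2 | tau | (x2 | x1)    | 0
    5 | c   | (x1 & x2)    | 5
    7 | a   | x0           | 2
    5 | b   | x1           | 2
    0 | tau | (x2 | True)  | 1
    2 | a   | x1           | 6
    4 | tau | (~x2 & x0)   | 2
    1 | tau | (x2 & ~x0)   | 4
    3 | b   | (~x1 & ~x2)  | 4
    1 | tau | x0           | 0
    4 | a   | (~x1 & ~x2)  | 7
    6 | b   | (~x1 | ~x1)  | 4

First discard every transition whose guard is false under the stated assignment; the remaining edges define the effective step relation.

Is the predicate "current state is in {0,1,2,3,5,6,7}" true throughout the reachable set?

Answer: INVARIANT VIOLATED at state 4

Working:
Safe = {0,1,2,3,5,6,7}
Reach set: {0,1,3,4}
  0: ✓
  1: ✓
  3: ✓
  4: outside
witness against invariant: tau·tau → 4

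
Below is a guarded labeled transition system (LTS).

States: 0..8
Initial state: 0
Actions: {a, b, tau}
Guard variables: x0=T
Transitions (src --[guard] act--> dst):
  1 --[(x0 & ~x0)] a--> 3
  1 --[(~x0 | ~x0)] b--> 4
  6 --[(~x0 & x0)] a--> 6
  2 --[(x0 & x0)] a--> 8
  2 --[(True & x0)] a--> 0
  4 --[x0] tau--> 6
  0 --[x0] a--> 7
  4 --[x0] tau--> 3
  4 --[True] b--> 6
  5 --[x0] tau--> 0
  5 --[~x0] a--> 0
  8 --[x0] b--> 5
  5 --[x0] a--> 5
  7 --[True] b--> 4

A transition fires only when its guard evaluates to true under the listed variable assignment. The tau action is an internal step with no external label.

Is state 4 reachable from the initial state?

Answer: REACHABLE

Working:
After dropping false guards: 10 live edges.
L0 = {0}
L1 = {7}  cumulative {0,7}
L2 = {4}  cumulative {0,4,7}
L3 = {3,6}  cumulative {0,3,4,6,7}
Reach set: {0,3,4,6,7}
trace reaching 4: a·b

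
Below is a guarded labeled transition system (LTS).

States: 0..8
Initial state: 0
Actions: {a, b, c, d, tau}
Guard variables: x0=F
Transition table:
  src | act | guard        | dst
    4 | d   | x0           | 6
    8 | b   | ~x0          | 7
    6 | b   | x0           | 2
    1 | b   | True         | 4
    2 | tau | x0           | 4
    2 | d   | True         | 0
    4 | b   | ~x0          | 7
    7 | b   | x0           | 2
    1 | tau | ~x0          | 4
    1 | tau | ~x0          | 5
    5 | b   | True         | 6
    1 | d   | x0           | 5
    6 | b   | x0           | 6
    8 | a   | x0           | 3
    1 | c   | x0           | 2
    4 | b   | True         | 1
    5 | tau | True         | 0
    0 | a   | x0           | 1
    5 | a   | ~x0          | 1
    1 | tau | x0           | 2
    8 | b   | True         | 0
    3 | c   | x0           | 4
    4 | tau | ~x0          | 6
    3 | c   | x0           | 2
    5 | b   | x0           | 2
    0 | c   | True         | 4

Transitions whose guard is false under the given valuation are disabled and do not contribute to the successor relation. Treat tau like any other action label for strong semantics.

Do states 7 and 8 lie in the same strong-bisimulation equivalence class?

Answer: NOT BISIMILAR

Trace:
Bisimulation quotient by refinement:
  P[0] = {{0,1,2,3,4,5,6,7,8}}
  P[1] = {{0},{1,4},{2},{3,6,7},{5},{8}}
  P[2] = {{0},{1},{2},{3,6,7},{4},{5},{8}}
stable after 3 split(s): 7 block(s)
7∈{3,6,7}, 8∈{8}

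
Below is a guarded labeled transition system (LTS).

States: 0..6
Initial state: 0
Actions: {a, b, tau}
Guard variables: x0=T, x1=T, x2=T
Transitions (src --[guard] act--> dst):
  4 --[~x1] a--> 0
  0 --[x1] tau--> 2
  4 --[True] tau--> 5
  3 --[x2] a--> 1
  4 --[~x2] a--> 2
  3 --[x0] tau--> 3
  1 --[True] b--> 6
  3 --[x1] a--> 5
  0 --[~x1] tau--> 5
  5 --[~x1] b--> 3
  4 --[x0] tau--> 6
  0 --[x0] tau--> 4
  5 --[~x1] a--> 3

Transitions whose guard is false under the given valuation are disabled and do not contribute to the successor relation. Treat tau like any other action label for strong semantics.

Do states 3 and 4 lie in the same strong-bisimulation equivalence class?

Bisimulation quotient by refinement:
  P[0] = {{0,1,2,3,4,5,6}}
  P[1] = {{0,4},{1},{2,5,6},{3}}
  P[2] = {{0},{1},{2,5,6},{3},{4}}
stable after 3 split(s): 5 block(s)
class of 3: {3}; class of 4: {4}

Answer: NOT BISIMILAR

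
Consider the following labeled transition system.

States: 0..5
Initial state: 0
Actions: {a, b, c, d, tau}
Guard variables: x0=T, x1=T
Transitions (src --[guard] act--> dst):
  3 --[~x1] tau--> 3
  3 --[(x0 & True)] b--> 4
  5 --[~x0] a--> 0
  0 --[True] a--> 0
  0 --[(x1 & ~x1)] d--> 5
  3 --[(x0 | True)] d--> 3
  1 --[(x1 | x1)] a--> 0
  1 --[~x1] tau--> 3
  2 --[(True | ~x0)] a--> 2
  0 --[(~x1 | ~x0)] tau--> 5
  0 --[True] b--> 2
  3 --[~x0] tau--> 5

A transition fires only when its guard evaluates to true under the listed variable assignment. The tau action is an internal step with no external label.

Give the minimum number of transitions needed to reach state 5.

Layered search for 5:
  L0 = {0}
  L1 = {2}
5 never appears.

Answer: UNREACHABLE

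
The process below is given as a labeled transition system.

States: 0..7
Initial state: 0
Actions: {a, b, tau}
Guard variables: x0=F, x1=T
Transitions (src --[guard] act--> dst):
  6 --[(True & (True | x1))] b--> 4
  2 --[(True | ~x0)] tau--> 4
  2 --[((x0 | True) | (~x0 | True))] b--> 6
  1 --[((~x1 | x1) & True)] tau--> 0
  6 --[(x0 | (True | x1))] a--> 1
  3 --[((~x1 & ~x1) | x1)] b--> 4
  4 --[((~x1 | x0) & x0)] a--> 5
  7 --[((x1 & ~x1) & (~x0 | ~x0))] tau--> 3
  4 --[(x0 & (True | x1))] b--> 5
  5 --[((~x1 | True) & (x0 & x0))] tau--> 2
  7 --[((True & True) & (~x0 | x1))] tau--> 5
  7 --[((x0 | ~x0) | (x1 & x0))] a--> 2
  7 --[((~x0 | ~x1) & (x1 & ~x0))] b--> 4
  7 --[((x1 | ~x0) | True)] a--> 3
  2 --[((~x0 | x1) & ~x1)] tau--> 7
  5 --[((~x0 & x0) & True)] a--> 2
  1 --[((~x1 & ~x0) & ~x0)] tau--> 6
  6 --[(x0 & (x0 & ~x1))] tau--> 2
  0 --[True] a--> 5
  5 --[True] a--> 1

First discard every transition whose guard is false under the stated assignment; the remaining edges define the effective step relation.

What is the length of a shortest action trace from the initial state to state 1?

Breadth-first toward 1:
  Layer 0: {0}
  Layer 1: {5}
  Layer 2: {1}
depth(1)=2, e.g. a·a

Answer: 2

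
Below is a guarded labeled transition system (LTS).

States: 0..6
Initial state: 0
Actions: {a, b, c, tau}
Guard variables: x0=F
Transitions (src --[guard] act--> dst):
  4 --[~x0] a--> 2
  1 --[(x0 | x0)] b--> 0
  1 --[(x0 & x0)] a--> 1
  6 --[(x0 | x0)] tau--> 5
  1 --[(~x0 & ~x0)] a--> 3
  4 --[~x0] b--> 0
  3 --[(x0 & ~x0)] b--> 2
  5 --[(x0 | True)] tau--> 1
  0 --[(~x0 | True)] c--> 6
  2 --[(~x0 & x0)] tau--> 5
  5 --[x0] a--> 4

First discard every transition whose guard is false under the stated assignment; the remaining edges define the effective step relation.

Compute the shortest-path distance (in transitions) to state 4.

Answer: UNREACHABLE

Analysis:
BFS to 4:
  depth 0: {0}
  depth 1: {6}
4 never appears.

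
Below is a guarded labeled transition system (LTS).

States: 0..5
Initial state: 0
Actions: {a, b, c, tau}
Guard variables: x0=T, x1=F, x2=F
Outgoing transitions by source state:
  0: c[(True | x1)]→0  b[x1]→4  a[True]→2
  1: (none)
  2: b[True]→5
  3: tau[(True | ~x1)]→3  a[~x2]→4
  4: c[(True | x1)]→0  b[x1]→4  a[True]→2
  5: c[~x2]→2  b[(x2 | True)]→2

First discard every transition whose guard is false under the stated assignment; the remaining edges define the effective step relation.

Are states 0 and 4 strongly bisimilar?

Answer: BISIMILAR

Trace:
Bisimulation quotient by refinement:
  π0 = {{0,1,2,3,4,5}}
  π1 = {{0,4},{1},{2},{3},{5}}
stable after 2 split(s): 5 block(s)
[0]={0,4}  [4]={0,4}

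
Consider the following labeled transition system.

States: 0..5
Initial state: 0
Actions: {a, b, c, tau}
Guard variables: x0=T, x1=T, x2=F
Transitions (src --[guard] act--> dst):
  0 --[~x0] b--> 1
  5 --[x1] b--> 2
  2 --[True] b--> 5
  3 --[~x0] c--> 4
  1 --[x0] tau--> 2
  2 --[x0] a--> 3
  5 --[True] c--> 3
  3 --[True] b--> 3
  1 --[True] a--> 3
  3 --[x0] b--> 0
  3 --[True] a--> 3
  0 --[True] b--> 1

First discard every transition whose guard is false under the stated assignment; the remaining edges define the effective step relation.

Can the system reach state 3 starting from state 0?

After dropping false guards: 10 live edges.
L0 = {0}
L1 = {1}  now seen {0,1}
L2 = {2,3}  now seen {0,1,2,3}
L3 = {5}  now seen {0,1,2,3,5}
Reachable = {0,1,2,3,5}
trace reaching 3: b·a

Answer: REACHABLE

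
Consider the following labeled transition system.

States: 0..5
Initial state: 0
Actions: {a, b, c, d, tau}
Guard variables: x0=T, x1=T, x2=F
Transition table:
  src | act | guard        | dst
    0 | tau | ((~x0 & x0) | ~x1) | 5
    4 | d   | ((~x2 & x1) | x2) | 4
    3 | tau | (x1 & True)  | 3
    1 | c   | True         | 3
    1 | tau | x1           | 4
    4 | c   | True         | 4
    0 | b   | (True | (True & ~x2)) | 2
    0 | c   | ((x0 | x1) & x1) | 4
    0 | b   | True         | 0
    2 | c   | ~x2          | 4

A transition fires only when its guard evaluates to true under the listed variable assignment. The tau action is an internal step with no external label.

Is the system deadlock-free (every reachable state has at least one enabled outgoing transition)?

R = {0,2,4}
  0: b→0  b→2  c→4  [3 out]
  2: c→4  [1 out]
  4: c→4  d→4  [2 out]

Answer: DEADLOCK-FREE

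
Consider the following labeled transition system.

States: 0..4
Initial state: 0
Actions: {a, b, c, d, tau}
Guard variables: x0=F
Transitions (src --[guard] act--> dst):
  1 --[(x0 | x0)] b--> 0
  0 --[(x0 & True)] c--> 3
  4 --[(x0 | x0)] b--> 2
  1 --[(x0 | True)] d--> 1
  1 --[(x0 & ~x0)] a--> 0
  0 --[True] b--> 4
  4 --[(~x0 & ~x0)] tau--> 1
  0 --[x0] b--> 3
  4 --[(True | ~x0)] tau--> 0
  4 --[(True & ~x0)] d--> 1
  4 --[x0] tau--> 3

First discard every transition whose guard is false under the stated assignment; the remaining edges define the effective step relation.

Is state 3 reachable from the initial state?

Answer: UNREACHABLE

Working:
Guard filter leaves 5 enabled edge(s).
L0 = {0}
L1 = {4}  now seen {0,4}
L2 = {1}  now seen {0,1,4}
Reach set: {0,1,4}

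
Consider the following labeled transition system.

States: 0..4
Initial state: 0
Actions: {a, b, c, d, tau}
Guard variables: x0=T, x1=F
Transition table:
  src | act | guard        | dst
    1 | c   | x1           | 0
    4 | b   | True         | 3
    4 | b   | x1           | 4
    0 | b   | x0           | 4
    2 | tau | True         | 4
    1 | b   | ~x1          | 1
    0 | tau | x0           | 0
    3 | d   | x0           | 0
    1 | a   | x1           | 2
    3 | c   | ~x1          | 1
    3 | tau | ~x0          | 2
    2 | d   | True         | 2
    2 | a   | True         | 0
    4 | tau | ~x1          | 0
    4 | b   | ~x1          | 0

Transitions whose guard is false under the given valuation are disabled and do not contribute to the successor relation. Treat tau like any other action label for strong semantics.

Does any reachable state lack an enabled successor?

Reach set: {0,1,3,4}
  0: b→4  tau→0  [2 exit(s)]
  1: b→1  [1 exit(s)]
  3: c→1  d→0  [2 exit(s)]
  4: b→0  b→3  tau→0  [3 exit(s)]

Answer: DEADLOCK-FREE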